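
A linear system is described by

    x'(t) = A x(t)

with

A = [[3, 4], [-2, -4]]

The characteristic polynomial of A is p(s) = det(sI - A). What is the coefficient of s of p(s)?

1

For a 2×2 matrix, det(sI - A) = s^2 - (tr A)s + det A.
tr A = -1, det A = -4.
So p(s) = s^2 + s - 4.
The coefficient of s is 1.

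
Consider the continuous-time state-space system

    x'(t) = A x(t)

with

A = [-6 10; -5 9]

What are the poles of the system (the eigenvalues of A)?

det(sI - A) = s^2 - (tr A)s + det A, with tr A = (-6) + 9 = 3 and det A = (-6)·9 - 10·(-5) = -54 - (-50) = -4.
So p(s) = det(sI - A) = s^2 - 3s - 4.
Factor s^2 - 3s - 4: two numbers with sum 3 and product -4 are 4 and -1, so s^2 - 3s - 4 = (s - 4)(s + 1).
Hence p(s) = (s - 4) (s + 1), with roots -1, 4.
At least one eigenvalue has non-negative real part, so the system is not asymptotically stable.

-1, 4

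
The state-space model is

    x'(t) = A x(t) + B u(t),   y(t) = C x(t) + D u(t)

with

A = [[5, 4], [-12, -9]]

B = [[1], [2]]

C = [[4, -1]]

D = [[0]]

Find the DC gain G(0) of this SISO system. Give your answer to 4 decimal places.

G(0) = C(-A)^{-1}B + D = -C A^{-1} B + D.
det A = 3, so A^{-1} = (1/3)·adj(A) = [[-3, -4/3], [4, 5/3]]
A^{-1} B = [-17/3, 22/3]^T
C A^{-1} B = -30
G(0) = D - C A^{-1} B = 0 - (-30) = 30

30.0000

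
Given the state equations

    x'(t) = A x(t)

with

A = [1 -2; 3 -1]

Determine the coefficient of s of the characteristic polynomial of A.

For a 2×2 matrix, det(sI - A) = s^2 - (tr A)s + det A.
tr A = 0, det A = 5.
So p(s) = s^2 + 5.
The coefficient of s is 0.

0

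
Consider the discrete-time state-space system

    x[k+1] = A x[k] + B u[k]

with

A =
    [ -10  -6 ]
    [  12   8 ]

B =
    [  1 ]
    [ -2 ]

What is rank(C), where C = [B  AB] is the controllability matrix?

1

AB = [[2], [-4]]
Controllability matrix C = [B  AB] = [[1, 2], [-2, -4]]
Every column of C is a scalar multiple of column 1 = [1, -2] (multipliers 1, 2), so the columns span a one-dimensional space.
C ≠ 0, hence rank(C) = 1.
rank(C) = 1 < n = 2, so the pair (A, B) is not completely controllable.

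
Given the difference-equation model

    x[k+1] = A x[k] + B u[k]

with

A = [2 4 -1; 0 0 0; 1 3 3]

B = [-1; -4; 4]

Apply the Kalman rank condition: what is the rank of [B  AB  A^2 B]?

3

AB = [[-22], [0], [-1]]
A^2B = [[-43], [0], [-25]]
Controllability matrix C = [B  AB  A^2B] = [[-1, -22, -43], [-4, 0, 0], [4, -1, -25]]
det(C) = (-1)·(0·(-25) - 0·(-1)) - (-22)·((-4)·(-25) - 0·4) + (-43)·((-4)·(-1) - 0·4) = (-1)·0 - (-22)·100 + (-43)·4 = 2028 ≠ 0, so rank(C) = 3.
rank(C) = 3 = n, so the pair (A, B) is completely controllable.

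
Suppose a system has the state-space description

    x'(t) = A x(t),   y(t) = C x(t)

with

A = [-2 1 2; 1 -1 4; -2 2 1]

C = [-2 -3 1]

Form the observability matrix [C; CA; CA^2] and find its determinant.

CA = [[-1, 3, -15]]
CA^2 = [[35, -34, -5]]
Observability matrix O = [C; CA; CA^2] = [[-2, -3, 1], [-1, 3, -15], [35, -34, -5]]
Expanding along the first row, det(O) = (-2)·(3·(-5) - (-15)·(-34)) - (-3)·((-1)·(-5) - (-15)·35) + 1·((-1)·(-34) - 3·35) = (-2)·(-525) - (-3)·530 + 1·(-71) = 2569
Since det(O) ≠ 0, rank(O) = 3 and the system is completely observable.

2569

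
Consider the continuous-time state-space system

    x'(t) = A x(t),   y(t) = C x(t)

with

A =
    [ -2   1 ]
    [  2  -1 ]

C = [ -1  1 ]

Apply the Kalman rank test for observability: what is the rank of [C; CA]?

CA = [[4, -2]]
Observability matrix O = [C; CA] = [[-1, 1], [4, -2]]
det(O) = (-1)·(-2) - 1·4 = 2 - 4 = -2 ≠ 0, so rank(O) = 2.
rank(O) = 2 = n, so the pair (A, C) is completely observable.

2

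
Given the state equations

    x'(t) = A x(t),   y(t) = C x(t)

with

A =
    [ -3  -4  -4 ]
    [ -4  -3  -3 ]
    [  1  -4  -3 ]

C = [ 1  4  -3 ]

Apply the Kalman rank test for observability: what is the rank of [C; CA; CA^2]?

CA = [[-22, -4, -7]]
CA^2 = [[75, 128, 121]]
Observability matrix O = [C; CA; CA^2] = [[1, 4, -3], [-22, -4, -7], [75, 128, 121]]
det(O) = 1·((-4)·121 - (-7)·128) - 4·((-22)·121 - (-7)·75) + (-3)·((-22)·128 - (-4)·75) = 1·412 - 4·(-2137) + (-3)·(-2516) = 16508 ≠ 0, so rank(O) = 3.
rank(O) = 3 = n, so the pair (A, C) is completely observable.

3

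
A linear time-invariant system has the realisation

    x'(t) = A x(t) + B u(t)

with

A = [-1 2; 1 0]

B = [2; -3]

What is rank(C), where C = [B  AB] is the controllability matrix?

2

AB = [[-8], [2]]
Controllability matrix C = [B  AB] = [[2, -8], [-3, 2]]
det(C) = 2·2 - (-8)·(-3) = 4 - 24 = -20 ≠ 0, so rank(C) = 2.
rank(C) = 2 = n, so the pair (A, B) is completely controllable.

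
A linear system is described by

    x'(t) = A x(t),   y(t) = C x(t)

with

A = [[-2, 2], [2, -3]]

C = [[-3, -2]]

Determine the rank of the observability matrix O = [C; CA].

CA = [[2, 0]]
Observability matrix O = [C; CA] = [[-3, -2], [2, 0]]
det(O) = (-3)·0 - (-2)·2 = 0 - (-4) = 4 ≠ 0, so rank(O) = 2.
rank(O) = 2 = n, so the pair (A, C) is completely observable.

2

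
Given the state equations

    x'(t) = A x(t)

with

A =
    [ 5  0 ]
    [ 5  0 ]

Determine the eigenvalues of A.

0, 5

det(sI - A) = s^2 - (tr A)s + det A, with tr A = 5 + 0 = 5 and det A = 5·0 - 0·5 = 0 - 0 = 0.
So p(s) = det(sI - A) = s^2 - 5s.
Factor s^2 - 5s: two numbers with sum 5 and product 0 are 5 and 0, so s^2 - 5s = s(s - 5).
Hence p(s) = s (s - 5), with roots 0, 5.
At least one eigenvalue has non-negative real part, so the system is not asymptotically stable.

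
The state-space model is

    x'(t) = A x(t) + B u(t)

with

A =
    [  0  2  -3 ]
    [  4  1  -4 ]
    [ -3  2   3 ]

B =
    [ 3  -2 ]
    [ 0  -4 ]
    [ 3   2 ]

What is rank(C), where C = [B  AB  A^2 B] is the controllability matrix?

AB = [[-9, -14], [0, -20], [0, 4]]
A^2B = [[0, -52], [-36, -92], [27, 14]]
Controllability matrix C = [B  AB  A^2B] = [[3, -2, -9, -14, 0, -52], [0, -4, 0, -20, -36, -92], [3, 2, 0, 4, 27, 14]]
Take the 3×3 submatrix of C formed by columns 1, 2, 3: [[3, -2, -9], [0, -4, 0], [3, 2, 0]]. Its determinant is 3·((-4)·0 - 0·2) - (-2)·(0·0 - 0·3) + (-9)·(0·2 - (-4)·3) = 3·0 - (-2)·0 + (-9)·12 = -108 ≠ 0.
So rank(C) ≥ 3; since C has 3 rows, rank(C) = 3.
rank(C) = 3 = n, so the pair (A, B) is completely controllable.

3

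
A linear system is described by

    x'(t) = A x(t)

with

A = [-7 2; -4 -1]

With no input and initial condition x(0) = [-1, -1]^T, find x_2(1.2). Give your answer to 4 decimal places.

det(sI - A) = s^2 - (tr A)s + det A, with tr A = (-7) + (-1) = -8 and det A = (-7)·(-1) - 2·(-4) = 7 - (-8) = 15.
So p(s) = det(sI - A) = s^2 + 8s + 15.
Factor s^2 + 8s + 15: two numbers with sum -8 and product 15 are -3 and -5, so s^2 + 8s + 15 = (s + 3)(s + 5).
Hence p(s) = (s + 3) (s + 5), with roots -5, -3.
The eigenvalues -5, -3 are distinct and real, so A is diagonalisable and x(t) = e^{At} x(0) = V diag(e^{λ_i t}) V^{-1} x(0), where the columns of V are the eigenvectors.
λ = -5: A - (-5)I = [[-2, 2], [-4, 4]]. Row 1 gives (-2)·v1 + 2·v2 = 0, so take v_1 = [1, 1]^T.
λ = -3: A - (-3)I = [[-4, 2], [-4, 2]]. Row 1 gives (-4)·v1 + 2·v2 = 0, so take v_2 = [-1, -2]^T.
V = [v_1 v_2] = [[1, -1], [1, -2]] has det V = -1, so V^{-1} = adj(V)/det V = [[2, -1], [1, -1]].
Modal coordinates z(0) = V^{-1} x(0): 2·(-1) + (-1)·(-1) = -1; 1·(-1) + (-1)·(-1) = 0; so z(0) = [-1, 0]^T.
x_2(t) = Σ_i (v_i)_2 · z_i(0) · e^{λ_i t} (row 2 of V times the modal terms).
x_2(1.2) = 1·(-1)·e^{-5·1.2} + (-2)·0·e^{-3·1.2} = (-1)·0.002479 + 0·0.027324 = -0.0025.

-0.0025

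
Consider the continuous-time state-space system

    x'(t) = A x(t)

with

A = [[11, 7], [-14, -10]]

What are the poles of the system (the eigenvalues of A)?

det(sI - A) = s^2 - (tr A)s + det A, with tr A = 11 + (-10) = 1 and det A = 11·(-10) - 7·(-14) = -110 - (-98) = -12.
So p(s) = det(sI - A) = s^2 - s - 12.
Factor s^2 - s - 12: two numbers with sum 1 and product -12 are 4 and -3, so s^2 - s - 12 = (s - 4)(s + 3).
Hence p(s) = (s - 4) (s + 3), with roots -3, 4.
At least one eigenvalue has non-negative real part, so the system is not asymptotically stable.

-3, 4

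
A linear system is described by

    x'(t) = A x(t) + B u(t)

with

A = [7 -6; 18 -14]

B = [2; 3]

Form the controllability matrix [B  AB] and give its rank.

1

AB = [[-4], [-6]]
Controllability matrix C = [B  AB] = [[2, -4], [3, -6]]
Every column of C is a scalar multiple of column 1 = [2, 3] (multipliers 1, -2), so the columns span a one-dimensional space.
C ≠ 0, hence rank(C) = 1.
rank(C) = 1 < n = 2, so the pair (A, B) is not completely controllable.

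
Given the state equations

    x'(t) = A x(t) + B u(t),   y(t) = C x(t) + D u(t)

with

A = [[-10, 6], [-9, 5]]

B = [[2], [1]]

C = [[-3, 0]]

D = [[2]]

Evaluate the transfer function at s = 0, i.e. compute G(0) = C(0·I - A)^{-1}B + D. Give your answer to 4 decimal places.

G(0) = C(-A)^{-1}B + D = -C A^{-1} B + D.
det A = 4, so A^{-1} = (1/4)·adj(A) = [[5/4, -3/2], [9/4, -5/2]]
A^{-1} B = [1, 2]^T
C A^{-1} B = -3
G(0) = D - C A^{-1} B = 2 - (-3) = 5

5.0000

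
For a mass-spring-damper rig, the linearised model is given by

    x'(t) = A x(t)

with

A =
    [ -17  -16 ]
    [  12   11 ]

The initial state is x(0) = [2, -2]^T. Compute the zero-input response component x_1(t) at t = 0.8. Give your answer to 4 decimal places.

0.8987

det(sI - A) = s^2 - (tr A)s + det A, with tr A = (-17) + 11 = -6 and det A = (-17)·11 - (-16)·12 = -187 - (-192) = 5.
So p(s) = det(sI - A) = s^2 + 6s + 5.
Factor s^2 + 6s + 5: two numbers with sum -6 and product 5 are -1 and -5, so s^2 + 6s + 5 = (s + 1)(s + 5).
Hence p(s) = (s + 1) (s + 5), with roots -5, -1.
The eigenvalues -5, -1 are distinct and real, so A is diagonalisable and x(t) = e^{At} x(0) = V diag(e^{λ_i t}) V^{-1} x(0), where the columns of V are the eigenvectors.
λ = -5: A - (-5)I = [[-12, -16], [12, 16]]. Row 1 gives (-12)·v1 + (-16)·v2 = 0, so take v_1 = [4, -3]^T.
λ = -1: A - (-1)I = [[-16, -16], [12, 12]]. Row 1 gives (-16)·v1 + (-16)·v2 = 0, so take v_2 = [1, -1]^T.
V = [v_1 v_2] = [[4, 1], [-3, -1]] has det V = -1, so V^{-1} = adj(V)/det V = [[1, 1], [-3, -4]].
Modal coordinates z(0) = V^{-1} x(0): 1·2 + 1·(-2) = 0; (-3)·2 + (-4)·(-2) = 2; so z(0) = [0, 2]^T.
x_1(t) = Σ_i (v_i)_1 · z_i(0) · e^{λ_i t} (row 1 of V times the modal terms).
x_1(0.8) = 4·0·e^{-5·0.8} + 1·2·e^{-1·0.8} = 0·0.018316 + 2·0.449329 = 0.8987.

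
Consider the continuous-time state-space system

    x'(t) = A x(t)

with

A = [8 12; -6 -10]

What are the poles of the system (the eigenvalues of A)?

-4, 2

det(sI - A) = s^2 - (tr A)s + det A, with tr A = 8 + (-10) = -2 and det A = 8·(-10) - 12·(-6) = -80 - (-72) = -8.
So p(s) = det(sI - A) = s^2 + 2s - 8.
Factor s^2 + 2s - 8: two numbers with sum -2 and product -8 are 2 and -4, so s^2 + 2s - 8 = (s - 2)(s + 4).
Hence p(s) = (s - 2) (s + 4), with roots -4, 2.
At least one eigenvalue has non-negative real part, so the system is not asymptotically stable.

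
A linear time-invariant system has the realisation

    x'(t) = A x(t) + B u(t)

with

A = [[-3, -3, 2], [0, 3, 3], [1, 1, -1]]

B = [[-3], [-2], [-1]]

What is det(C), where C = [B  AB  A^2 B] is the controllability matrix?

AB = [[13], [-9], [-4]]
A^2B = [[-20], [-39], [8]]
Controllability matrix C = [B  AB  A^2B] = [[-3, 13, -20], [-2, -9, -39], [-1, -4, 8]]
Expanding along the first row, det(C) = (-3)·((-9)·8 - (-39)·(-4)) - 13·((-2)·8 - (-39)·(-1)) + (-20)·((-2)·(-4) - (-9)·(-1)) = (-3)·(-228) - 13·(-55) + (-20)·(-1) = 1419
Since det(C) ≠ 0, rank(C) = 3 and the system is completely controllable.

1419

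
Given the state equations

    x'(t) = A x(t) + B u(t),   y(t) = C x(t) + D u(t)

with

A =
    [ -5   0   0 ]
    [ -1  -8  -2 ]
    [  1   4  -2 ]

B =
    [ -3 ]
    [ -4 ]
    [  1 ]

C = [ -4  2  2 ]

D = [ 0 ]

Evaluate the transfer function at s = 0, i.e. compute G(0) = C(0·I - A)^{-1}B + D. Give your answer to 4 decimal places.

0.9000

G(0) = C(-A)^{-1}B + D = -C A^{-1} B + D.
det A = -120, so A^{-1} = (1/-120)·adj(A) = [[-1/5, 0, 0], [1/30, -1/12, 1/12], [-1/30, -1/6, -1/3]]
A^{-1} B = [3/5, 19/60, 13/30]^T
C A^{-1} B = -9/10
G(0) = D - C A^{-1} B = 0 - (-9/10) = 9/10 ≈ 0.9000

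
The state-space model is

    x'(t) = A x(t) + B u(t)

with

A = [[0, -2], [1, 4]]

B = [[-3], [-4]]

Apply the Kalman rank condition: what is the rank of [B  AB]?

2

AB = [[8], [-19]]
Controllability matrix C = [B  AB] = [[-3, 8], [-4, -19]]
det(C) = (-3)·(-19) - 8·(-4) = 57 - (-32) = 89 ≠ 0, so rank(C) = 2.
rank(C) = 2 = n, so the pair (A, B) is completely controllable.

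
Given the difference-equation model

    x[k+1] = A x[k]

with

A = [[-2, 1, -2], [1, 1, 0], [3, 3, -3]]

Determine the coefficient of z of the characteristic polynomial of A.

Expand det(zI - A) for the 3×3 matrix.
p(z) = z^3 + 4z^2 + 6z - 9.
(Check: constant term = det(-A) = (-1)^3 det A = -9; coefficient of z^2 = -tr A = 4.)
The coefficient of z is 6.

6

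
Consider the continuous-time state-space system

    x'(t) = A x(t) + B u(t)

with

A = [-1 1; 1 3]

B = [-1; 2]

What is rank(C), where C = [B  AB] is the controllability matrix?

2

AB = [[3], [5]]
Controllability matrix C = [B  AB] = [[-1, 3], [2, 5]]
det(C) = (-1)·5 - 3·2 = -5 - 6 = -11 ≠ 0, so rank(C) = 2.
rank(C) = 2 = n, so the pair (A, B) is completely controllable.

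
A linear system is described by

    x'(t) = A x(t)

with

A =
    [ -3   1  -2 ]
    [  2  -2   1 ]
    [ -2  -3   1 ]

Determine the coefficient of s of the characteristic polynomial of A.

Expand det(sI - A) for the 3×3 matrix.
p(s) = s^3 + 4s^2 - 2s - 13.
(Check: constant term = det(-A) = (-1)^3 det A = -13; coefficient of s^2 = -tr A = 4.)
The coefficient of s is -2.

-2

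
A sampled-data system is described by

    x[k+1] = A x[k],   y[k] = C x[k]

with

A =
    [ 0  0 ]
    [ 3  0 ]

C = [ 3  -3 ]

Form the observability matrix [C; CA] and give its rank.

2

CA = [[-9, 0]]
Observability matrix O = [C; CA] = [[3, -3], [-9, 0]]
det(O) = 3·0 - (-3)·(-9) = 0 - 27 = -27 ≠ 0, so rank(O) = 2.
rank(O) = 2 = n, so the pair (A, C) is completely observable.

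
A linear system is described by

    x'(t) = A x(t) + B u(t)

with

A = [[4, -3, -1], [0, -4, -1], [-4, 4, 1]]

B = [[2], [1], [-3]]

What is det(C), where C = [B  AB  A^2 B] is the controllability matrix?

AB = [[8], [-1], [-7]]
A^2B = [[42], [11], [-43]]
Controllability matrix C = [B  AB  A^2B] = [[2, 8, 42], [1, -1, 11], [-3, -7, -43]]
Expanding along the first row, det(C) = 2·((-1)·(-43) - 11·(-7)) - 8·(1·(-43) - 11·(-3)) + 42·(1·(-7) - (-1)·(-3)) = 2·120 - 8·(-10) + 42·(-10) = -100
Since det(C) ≠ 0, rank(C) = 3 and the system is completely controllable.

-100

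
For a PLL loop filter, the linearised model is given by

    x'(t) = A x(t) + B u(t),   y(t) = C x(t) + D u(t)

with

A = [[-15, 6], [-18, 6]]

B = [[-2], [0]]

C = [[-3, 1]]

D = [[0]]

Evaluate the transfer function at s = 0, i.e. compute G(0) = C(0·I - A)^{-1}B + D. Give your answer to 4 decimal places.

0.0000

G(0) = C(-A)^{-1}B + D = -C A^{-1} B + D.
det A = 18, so A^{-1} = (1/18)·adj(A) = [[1/3, -1/3], [1, -5/6]]
A^{-1} B = [-2/3, -2]^T
C A^{-1} B = 0
G(0) = D - C A^{-1} B = 0 - (0) = 0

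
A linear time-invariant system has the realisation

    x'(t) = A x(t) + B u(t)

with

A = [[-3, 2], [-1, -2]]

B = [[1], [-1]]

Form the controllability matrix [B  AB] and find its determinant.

AB = [[-5], [1]]
Controllability matrix C = [B  AB] = [[1, -5], [-1, 1]]
det(C) = 1·1 - (-5)·(-1) = 1 - 5 = -4
Since det(C) ≠ 0, rank(C) = 2 and the system is completely controllable.

-4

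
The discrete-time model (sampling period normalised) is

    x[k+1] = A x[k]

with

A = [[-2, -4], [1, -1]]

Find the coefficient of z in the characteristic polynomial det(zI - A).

For a 2×2 matrix, det(zI - A) = z^2 - (tr A)z + det A.
tr A = -3, det A = 6.
So p(z) = z^2 + 3z + 6.
The coefficient of z is 3.

3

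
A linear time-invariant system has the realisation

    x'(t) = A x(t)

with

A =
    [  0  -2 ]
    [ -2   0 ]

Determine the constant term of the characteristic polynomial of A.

For a 2×2 matrix, det(sI - A) = s^2 - (tr A)s + det A.
tr A = 0, det A = -4.
So p(s) = s^2 - 4.
The constant term is -4.

-4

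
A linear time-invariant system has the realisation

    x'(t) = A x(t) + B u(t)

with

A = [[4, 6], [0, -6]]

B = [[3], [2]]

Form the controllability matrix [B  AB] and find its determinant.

-84

AB = [[24], [-12]]
Controllability matrix C = [B  AB] = [[3, 24], [2, -12]]
det(C) = 3·(-12) - 24·2 = -36 - 48 = -84
Since det(C) ≠ 0, rank(C) = 2 and the system is completely controllable.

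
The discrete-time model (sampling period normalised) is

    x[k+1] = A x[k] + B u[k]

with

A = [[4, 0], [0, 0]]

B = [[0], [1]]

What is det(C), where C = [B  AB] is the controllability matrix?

AB = [[0], [0]]
Controllability matrix C = [B  AB] = [[0, 0], [1, 0]]
det(C) = 0·0 - 0·1 = 0 - 0 = 0
Since det(C) = 0, rank(C) < 2 and the system is not completely controllable.

0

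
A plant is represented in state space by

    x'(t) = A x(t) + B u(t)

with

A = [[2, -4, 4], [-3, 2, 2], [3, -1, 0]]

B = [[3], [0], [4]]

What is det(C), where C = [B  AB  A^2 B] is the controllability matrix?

AB = [[22], [-1], [9]]
A^2B = [[84], [-50], [67]]
Controllability matrix C = [B  AB  A^2B] = [[3, 22, 84], [0, -1, -50], [4, 9, 67]]
Expanding along the first row, det(C) = 3·((-1)·67 - (-50)·9) - 22·(0·67 - (-50)·4) + 84·(0·9 - (-1)·4) = 3·383 - 22·200 + 84·4 = -2915
Since det(C) ≠ 0, rank(C) = 3 and the system is completely controllable.

-2915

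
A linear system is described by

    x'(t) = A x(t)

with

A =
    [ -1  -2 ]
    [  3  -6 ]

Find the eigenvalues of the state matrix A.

det(sI - A) = s^2 - (tr A)s + det A, with tr A = (-1) + (-6) = -7 and det A = (-1)·(-6) - (-2)·3 = 6 - (-6) = 12.
So p(s) = det(sI - A) = s^2 + 7s + 12.
Factor s^2 + 7s + 12: two numbers with sum -7 and product 12 are -3 and -4, so s^2 + 7s + 12 = (s + 3)(s + 4).
Hence p(s) = (s + 3) (s + 4), with roots -4, -3.
All eigenvalues have negative real part, so the system is asymptotically stable.

-4, -3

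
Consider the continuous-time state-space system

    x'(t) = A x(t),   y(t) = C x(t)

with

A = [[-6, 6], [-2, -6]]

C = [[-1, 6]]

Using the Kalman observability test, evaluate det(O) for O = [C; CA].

78

CA = [[-6, -42]]
Observability matrix O = [C; CA] = [[-1, 6], [-6, -42]]
det(O) = (-1)·(-42) - 6·(-6) = 42 - (-36) = 78
Since det(O) ≠ 0, rank(O) = 2 and the system is completely observable.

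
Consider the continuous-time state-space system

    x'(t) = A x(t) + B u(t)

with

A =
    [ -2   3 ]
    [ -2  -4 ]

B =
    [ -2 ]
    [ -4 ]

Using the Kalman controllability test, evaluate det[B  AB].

-72

AB = [[-8], [20]]
Controllability matrix C = [B  AB] = [[-2, -8], [-4, 20]]
det(C) = (-2)·20 - (-8)·(-4) = -40 - 32 = -72
Since det(C) ≠ 0, rank(C) = 2 and the system is completely controllable.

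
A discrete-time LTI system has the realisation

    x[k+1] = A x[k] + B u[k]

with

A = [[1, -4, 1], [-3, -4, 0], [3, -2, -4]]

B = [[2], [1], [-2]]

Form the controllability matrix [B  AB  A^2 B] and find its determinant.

-576

AB = [[-4], [-10], [12]]
A^2B = [[48], [52], [-40]]
Controllability matrix C = [B  AB  A^2B] = [[2, -4, 48], [1, -10, 52], [-2, 12, -40]]
Expanding along the first row, det(C) = 2·((-10)·(-40) - 52·12) - (-4)·(1·(-40) - 52·(-2)) + 48·(1·12 - (-10)·(-2)) = 2·(-224) - (-4)·64 + 48·(-8) = -576
Since det(C) ≠ 0, rank(C) = 3 and the system is completely controllable.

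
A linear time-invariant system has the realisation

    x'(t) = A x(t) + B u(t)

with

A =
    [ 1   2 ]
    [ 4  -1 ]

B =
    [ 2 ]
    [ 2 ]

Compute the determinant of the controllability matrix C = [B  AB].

AB = [[6], [6]]
Controllability matrix C = [B  AB] = [[2, 6], [2, 6]]
det(C) = 2·6 - 6·2 = 12 - 12 = 0
Since det(C) = 0, rank(C) < 2 and the system is not completely controllable.

0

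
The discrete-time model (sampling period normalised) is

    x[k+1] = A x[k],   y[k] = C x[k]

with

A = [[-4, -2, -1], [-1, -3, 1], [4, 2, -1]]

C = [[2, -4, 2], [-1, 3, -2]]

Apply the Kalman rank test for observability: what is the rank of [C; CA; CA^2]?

3

CA = [[4, 12, -8], [-7, -11, 6]]
CA^2 = [[-60, -60, 16], [63, 59, -10]]
Observability matrix O = [C; CA; CA^2] = [[2, -4, 2], [-1, 3, -2], [4, 12, -8], [-7, -11, 6], [-60, -60, 16], [63, 59, -10]]
Take the 3×3 submatrix of O formed by rows 1, 2, 3: [[2, -4, 2], [-1, 3, -2], [4, 12, -8]]. Its determinant is 2·(3·(-8) - (-2)·12) - (-4)·((-1)·(-8) - (-2)·4) + 2·((-1)·12 - 3·4) = 2·0 - (-4)·16 + 2·(-24) = 16 ≠ 0.
So rank(O) ≥ 3; since O has 3 columns, rank(O) = 3.
rank(O) = 3 = n, so the pair (A, C) is completely observable.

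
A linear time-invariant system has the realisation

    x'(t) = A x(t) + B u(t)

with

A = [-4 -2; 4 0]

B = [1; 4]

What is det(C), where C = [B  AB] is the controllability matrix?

52

AB = [[-12], [4]]
Controllability matrix C = [B  AB] = [[1, -12], [4, 4]]
det(C) = 1·4 - (-12)·4 = 4 - (-48) = 52
Since det(C) ≠ 0, rank(C) = 2 and the system is completely controllable.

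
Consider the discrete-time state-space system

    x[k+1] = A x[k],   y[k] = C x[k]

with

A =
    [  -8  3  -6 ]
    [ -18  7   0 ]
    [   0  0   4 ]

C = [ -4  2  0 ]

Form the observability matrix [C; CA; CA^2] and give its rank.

2

CA = [[-4, 2, 24]]
CA^2 = [[-4, 2, 120]]
Observability matrix O = [C; CA; CA^2] = [[-4, 2, 0], [-4, 2, 24], [-4, 2, 120]]
The columns c1, c2, c3 of O are linearly dependent: c1 + 2·c2 = 0 (check each entry), so rank(O) ≤ 2.
The 2×2 minor from rows 1, 2, columns 1, 3 is (-4)·24 - 0·(-4) = -96 - 0 = -96 ≠ 0, so rank(O) = 2.
rank(O) = 2 < n = 3, so the pair (A, C) is not completely observable.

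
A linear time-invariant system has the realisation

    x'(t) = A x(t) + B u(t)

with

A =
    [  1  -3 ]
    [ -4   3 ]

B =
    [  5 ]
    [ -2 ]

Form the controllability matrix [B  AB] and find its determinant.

-108

AB = [[11], [-26]]
Controllability matrix C = [B  AB] = [[5, 11], [-2, -26]]
det(C) = 5·(-26) - 11·(-2) = -130 - (-22) = -108
Since det(C) ≠ 0, rank(C) = 2 and the system is completely controllable.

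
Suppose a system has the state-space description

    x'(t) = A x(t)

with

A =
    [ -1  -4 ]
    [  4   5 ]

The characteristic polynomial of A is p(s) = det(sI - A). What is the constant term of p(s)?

11

For a 2×2 matrix, det(sI - A) = s^2 - (tr A)s + det A.
tr A = 4, det A = 11.
So p(s) = s^2 - 4s + 11.
The constant term is 11.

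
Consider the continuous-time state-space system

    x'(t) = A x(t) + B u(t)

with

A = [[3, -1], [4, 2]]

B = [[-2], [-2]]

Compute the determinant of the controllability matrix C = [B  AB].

AB = [[-4], [-12]]
Controllability matrix C = [B  AB] = [[-2, -4], [-2, -12]]
det(C) = (-2)·(-12) - (-4)·(-2) = 24 - 8 = 16
Since det(C) ≠ 0, rank(C) = 2 and the system is completely controllable.

16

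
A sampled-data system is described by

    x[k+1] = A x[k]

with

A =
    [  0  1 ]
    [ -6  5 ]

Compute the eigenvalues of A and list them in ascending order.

det(zI - A) = z^2 - (tr A)z + det A, with tr A = 0 + 5 = 5 and det A = 0·5 - 1·(-6) = 0 - (-6) = 6.
So p(z) = det(zI - A) = z^2 - 5z + 6.
Factor z^2 - 5z + 6: two numbers with sum 5 and product 6 are 3 and 2, so z^2 - 5z + 6 = (z - 3)(z - 2).
Hence p(z) = (z - 3) (z - 2), with roots 2, 3.

2, 3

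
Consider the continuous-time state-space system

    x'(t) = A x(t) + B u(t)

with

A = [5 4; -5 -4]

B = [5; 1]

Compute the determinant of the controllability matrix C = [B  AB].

AB = [[29], [-29]]
Controllability matrix C = [B  AB] = [[5, 29], [1, -29]]
det(C) = 5·(-29) - 29·1 = -145 - 29 = -174
Since det(C) ≠ 0, rank(C) = 2 and the system is completely controllable.

-174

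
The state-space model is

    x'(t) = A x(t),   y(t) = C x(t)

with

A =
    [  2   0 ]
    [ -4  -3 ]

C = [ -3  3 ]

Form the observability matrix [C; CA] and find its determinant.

CA = [[-18, -9]]
Observability matrix O = [C; CA] = [[-3, 3], [-18, -9]]
det(O) = (-3)·(-9) - 3·(-18) = 27 - (-54) = 81
Since det(O) ≠ 0, rank(O) = 2 and the system is completely observable.

81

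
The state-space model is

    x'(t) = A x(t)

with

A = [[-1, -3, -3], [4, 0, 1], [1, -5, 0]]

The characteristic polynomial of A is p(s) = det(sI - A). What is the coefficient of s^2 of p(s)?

1

Expand det(sI - A) for the 3×3 matrix.
p(s) = s^3 + s^2 + 20s - 52.
(Check: constant term = det(-A) = (-1)^3 det A = -52; coefficient of s^2 = -tr A = 1.)
The coefficient of s^2 is 1.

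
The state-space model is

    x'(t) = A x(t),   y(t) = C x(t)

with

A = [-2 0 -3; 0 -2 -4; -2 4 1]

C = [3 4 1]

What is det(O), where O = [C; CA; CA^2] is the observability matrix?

CA = [[-8, -4, -24]]
CA^2 = [[64, -88, 16]]
Observability matrix O = [C; CA; CA^2] = [[3, 4, 1], [-8, -4, -24], [64, -88, 16]]
Expanding along the first row, det(O) = 3·((-4)·16 - (-24)·(-88)) - 4·((-8)·16 - (-24)·64) + 1·((-8)·(-88) - (-4)·64) = 3·(-2176) - 4·1408 + 1·960 = -11200
Since det(O) ≠ 0, rank(O) = 3 and the system is completely observable.

-11200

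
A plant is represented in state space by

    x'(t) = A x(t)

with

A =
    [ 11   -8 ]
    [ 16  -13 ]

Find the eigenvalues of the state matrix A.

det(sI - A) = s^2 - (tr A)s + det A, with tr A = 11 + (-13) = -2 and det A = 11·(-13) - (-8)·16 = -143 - (-128) = -15.
So p(s) = det(sI - A) = s^2 + 2s - 15.
Factor s^2 + 2s - 15: two numbers with sum -2 and product -15 are 3 and -5, so s^2 + 2s - 15 = (s - 3)(s + 5).
Hence p(s) = (s - 3) (s + 5), with roots -5, 3.
At least one eigenvalue has non-negative real part, so the system is not asymptotically stable.

-5, 3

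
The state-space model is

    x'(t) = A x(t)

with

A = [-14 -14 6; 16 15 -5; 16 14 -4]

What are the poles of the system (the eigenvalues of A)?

det(sI - A) = s^3 - (tr A)s^2 + (M11 + M22 + M33)s - det A, where Mii is the 2×2 principal minor of A obtained by deleting row i and column i.
tr A = (-14) + 15 + (-4) = -3; M11 = 15·(-4) - (-5)·14 = -60 - (-70) = 10; M22 = (-14)·(-4) - 6·16 = 56 - 96 = -40; M33 = (-14)·15 - (-14)·16 = -210 - (-224) = 14; sum of minors = -16.
det A = (-14)·(15·(-4) - (-5)·14) - (-14)·(16·(-4) - (-5)·16) + 6·(16·14 - 15·16) = (-14)·10 - (-14)·16 + 6·(-16) = -12.
So p(s) = det(sI - A) = s^3 + 3s^2 - 16s + 12.
Rational-root test: any integer root divides 12. Testing small divisors, s = 1 works: p(1) = 1 + 3 + (-16) + 12 = 0, so (s - 1) is a factor.
Dividing, p(s) = (s - 1)(s^2 + 4s - 12).
Factor s^2 + 4s - 12: two numbers with sum -4 and product -12 are 2 and -6, so s^2 + 4s - 12 = (s - 2)(s + 6).
Hence p(s) = (s - 2) (s - 1) (s + 6), with roots -6, 1, 2.
At least one eigenvalue has non-negative real part, so the system is not asymptotically stable.

-6, 1, 2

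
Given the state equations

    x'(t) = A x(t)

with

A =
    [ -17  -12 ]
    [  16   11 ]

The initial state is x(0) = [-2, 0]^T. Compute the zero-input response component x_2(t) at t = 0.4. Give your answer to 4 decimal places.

-4.2799

det(sI - A) = s^2 - (tr A)s + det A, with tr A = (-17) + 11 = -6 and det A = (-17)·11 - (-12)·16 = -187 - (-192) = 5.
So p(s) = det(sI - A) = s^2 + 6s + 5.
Factor s^2 + 6s + 5: two numbers with sum -6 and product 5 are -1 and -5, so s^2 + 6s + 5 = (s + 1)(s + 5).
Hence p(s) = (s + 1) (s + 5), with roots -5, -1.
The eigenvalues -5, -1 are distinct and real, so A is diagonalisable and x(t) = e^{At} x(0) = V diag(e^{λ_i t}) V^{-1} x(0), where the columns of V are the eigenvectors.
λ = -5: A - (-5)I = [[-12, -12], [16, 16]]. Row 1 gives (-12)·v1 + (-12)·v2 = 0, so take v_1 = [-1, 1]^T.
λ = -1: A - (-1)I = [[-16, -12], [16, 12]]. Row 1 gives (-16)·v1 + (-12)·v2 = 0, so take v_2 = [-3, 4]^T.
V = [v_1 v_2] = [[-1, -3], [1, 4]] has det V = -1, so V^{-1} = adj(V)/det V = [[-4, -3], [1, 1]].
Modal coordinates z(0) = V^{-1} x(0): (-4)·(-2) + (-3)·0 = 8; 1·(-2) + 1·0 = -2; so z(0) = [8, -2]^T.
x_2(t) = Σ_i (v_i)_2 · z_i(0) · e^{λ_i t} (row 2 of V times the modal terms).
x_2(0.4) = 1·8·e^{-5·0.4} + 4·(-2)·e^{-1·0.4} = 8·0.135335 + (-8)·0.670320 = -4.2799.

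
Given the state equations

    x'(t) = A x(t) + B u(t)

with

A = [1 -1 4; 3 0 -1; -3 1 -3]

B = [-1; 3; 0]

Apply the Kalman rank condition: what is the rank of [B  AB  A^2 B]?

3

AB = [[-4], [-3], [6]]
A^2B = [[23], [-18], [-9]]
Controllability matrix C = [B  AB  A^2B] = [[-1, -4, 23], [3, -3, -18], [0, 6, -9]]
det(C) = (-1)·((-3)·(-9) - (-18)·6) - (-4)·(3·(-9) - (-18)·0) + 23·(3·6 - (-3)·0) = (-1)·135 - (-4)·(-27) + 23·18 = 171 ≠ 0, so rank(C) = 3.
rank(C) = 3 = n, so the pair (A, B) is completely controllable.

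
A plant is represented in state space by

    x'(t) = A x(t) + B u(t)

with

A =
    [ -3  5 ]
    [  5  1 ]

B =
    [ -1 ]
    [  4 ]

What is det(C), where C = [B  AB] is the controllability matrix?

AB = [[23], [-1]]
Controllability matrix C = [B  AB] = [[-1, 23], [4, -1]]
det(C) = (-1)·(-1) - 23·4 = 1 - 92 = -91
Since det(C) ≠ 0, rank(C) = 2 and the system is completely controllable.

-91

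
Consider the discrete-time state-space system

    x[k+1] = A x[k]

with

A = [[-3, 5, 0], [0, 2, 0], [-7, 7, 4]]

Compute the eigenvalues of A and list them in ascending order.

det(zI - A) = z^3 - (tr A)z^2 + (M11 + M22 + M33)z - det A, where Mii is the 2×2 principal minor of A obtained by deleting row i and column i.
tr A = (-3) + 2 + 4 = 3; M11 = 2·4 - 0·7 = 8 - 0 = 8; M22 = (-3)·4 - 0·(-7) = -12 - 0 = -12; M33 = (-3)·2 - 5·0 = -6 - 0 = -6; sum of minors = -10.
det A = (-3)·(2·4 - 0·7) - 5·(0·4 - 0·(-7)) + 0·(0·7 - 2·(-7)) = (-3)·8 - 5·0 + 0·14 = -24.
So p(z) = det(zI - A) = z^3 - 3z^2 - 10z + 24.
Rational-root test: any integer root divides 24. Testing small divisors, z = 2 works: p(2) = 8 + (-12) + (-20) + 24 = 0, so (z - 2) is a factor.
Dividing, p(z) = (z - 2)(z^2 - z - 12).
Factor z^2 - z - 12: two numbers with sum 1 and product -12 are 4 and -3, so z^2 - z - 12 = (z - 4)(z + 3).
Hence p(z) = (z - 4) (z - 2) (z + 3), with roots -3, 2, 4.

-3, 2, 4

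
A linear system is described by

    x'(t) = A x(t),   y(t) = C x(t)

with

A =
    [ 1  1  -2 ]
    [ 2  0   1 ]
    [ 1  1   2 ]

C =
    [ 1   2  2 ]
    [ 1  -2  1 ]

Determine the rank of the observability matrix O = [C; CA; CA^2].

CA = [[7, 3, 4], [-2, 2, -2]]
CA^2 = [[17, 11, -3], [0, -4, 2]]
Observability matrix O = [C; CA; CA^2] = [[1, 2, 2], [1, -2, 1], [7, 3, 4], [-2, 2, -2], [17, 11, -3], [0, -4, 2]]
Take the 3×3 submatrix of O formed by rows 1, 2, 3: [[1, 2, 2], [1, -2, 1], [7, 3, 4]]. Its determinant is 1·((-2)·4 - 1·3) - 2·(1·4 - 1·7) + 2·(1·3 - (-2)·7) = 1·(-11) - 2·(-3) + 2·17 = 29 ≠ 0.
So rank(O) ≥ 3; since O has 3 columns, rank(O) = 3.
rank(O) = 3 = n, so the pair (A, C) is completely observable.

3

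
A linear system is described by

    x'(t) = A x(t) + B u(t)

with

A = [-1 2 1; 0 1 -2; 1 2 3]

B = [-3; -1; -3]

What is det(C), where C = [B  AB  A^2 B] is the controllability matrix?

AB = [[-2], [5], [-14]]
A^2B = [[-2], [33], [-34]]
Controllability matrix C = [B  AB  A^2B] = [[-3, -2, -2], [-1, 5, 33], [-3, -14, -34]]
Expanding along the first row, det(C) = (-3)·(5·(-34) - 33·(-14)) - (-2)·((-1)·(-34) - 33·(-3)) + (-2)·((-1)·(-14) - 5·(-3)) = (-3)·292 - (-2)·133 + (-2)·29 = -668
Since det(C) ≠ 0, rank(C) = 3 and the system is completely controllable.

-668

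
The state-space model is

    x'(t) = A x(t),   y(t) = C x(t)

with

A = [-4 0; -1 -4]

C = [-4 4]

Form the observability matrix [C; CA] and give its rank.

2

CA = [[12, -16]]
Observability matrix O = [C; CA] = [[-4, 4], [12, -16]]
det(O) = (-4)·(-16) - 4·12 = 64 - 48 = 16 ≠ 0, so rank(O) = 2.
rank(O) = 2 = n, so the pair (A, C) is completely observable.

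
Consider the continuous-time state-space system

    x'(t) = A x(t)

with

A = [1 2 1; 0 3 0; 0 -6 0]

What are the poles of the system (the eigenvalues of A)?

det(sI - A) = s^3 - (tr A)s^2 + (M11 + M22 + M33)s - det A, where Mii is the 2×2 principal minor of A obtained by deleting row i and column i.
tr A = 1 + 3 + 0 = 4; M11 = 3·0 - 0·(-6) = 0 - 0 = 0; M22 = 1·0 - 1·0 = 0 - 0 = 0; M33 = 1·3 - 2·0 = 3 - 0 = 3; sum of minors = 3.
det A = 1·(3·0 - 0·(-6)) - 2·(0·0 - 0·0) + 1·(0·(-6) - 3·0) = 1·0 - 2·0 + 1·0 = 0.
So p(s) = det(sI - A) = s^3 - 4s^2 + 3s.
The constant term is 0, so p(s) = s(s^2 - 4s + 3).
Factor s^2 - 4s + 3: two numbers with sum 4 and product 3 are 3 and 1, so s^2 - 4s + 3 = (s - 3)(s - 1).
Hence p(s) = s (s - 3) (s - 1), with roots 0, 1, 3.
At least one eigenvalue has non-negative real part, so the system is not asymptotically stable.

0, 1, 3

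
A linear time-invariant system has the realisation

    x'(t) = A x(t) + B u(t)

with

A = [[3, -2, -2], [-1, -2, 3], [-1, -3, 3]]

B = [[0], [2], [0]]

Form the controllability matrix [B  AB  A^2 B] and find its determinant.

-112

AB = [[-4], [-4], [-6]]
A^2B = [[8], [-6], [-2]]
Controllability matrix C = [B  AB  A^2B] = [[0, -4, 8], [2, -4, -6], [0, -6, -2]]
Expanding along the first row, det(C) = 0·((-4)·(-2) - (-6)·(-6)) - (-4)·(2·(-2) - (-6)·0) + 8·(2·(-6) - (-4)·0) = 0·(-28) - (-4)·(-4) + 8·(-12) = -112
Since det(C) ≠ 0, rank(C) = 3 and the system is completely controllable.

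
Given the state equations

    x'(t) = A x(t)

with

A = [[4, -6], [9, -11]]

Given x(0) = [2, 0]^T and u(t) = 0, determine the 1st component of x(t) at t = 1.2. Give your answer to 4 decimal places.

0.5344

det(sI - A) = s^2 - (tr A)s + det A, with tr A = 4 + (-11) = -7 and det A = 4·(-11) - (-6)·9 = -44 - (-54) = 10.
So p(s) = det(sI - A) = s^2 + 7s + 10.
Factor s^2 + 7s + 10: two numbers with sum -7 and product 10 are -2 and -5, so s^2 + 7s + 10 = (s + 2)(s + 5).
Hence p(s) = (s + 2) (s + 5), with roots -5, -2.
The eigenvalues -5, -2 are distinct and real, so A is diagonalisable and x(t) = e^{At} x(0) = V diag(e^{λ_i t}) V^{-1} x(0), where the columns of V are the eigenvectors.
λ = -5: A - (-5)I = [[9, -6], [9, -6]]. Row 1 gives 9·v1 + (-6)·v2 = 0, so take v_1 = [-2, -3]^T.
λ = -2: A - (-2)I = [[6, -6], [9, -9]]. Row 1 gives 6·v1 + (-6)·v2 = 0, so take v_2 = [-1, -1]^T.
V = [v_1 v_2] = [[-2, -1], [-3, -1]] has det V = -1, so V^{-1} = adj(V)/det V = [[1, -1], [-3, 2]].
Modal coordinates z(0) = V^{-1} x(0): 1·2 + (-1)·0 = 2; (-3)·2 + 2·0 = -6; so z(0) = [2, -6]^T.
x_1(t) = Σ_i (v_i)_1 · z_i(0) · e^{λ_i t} (row 1 of V times the modal terms).
x_1(1.2) = (-2)·2·e^{-5·1.2} + (-1)·(-6)·e^{-2·1.2} = (-4)·0.002479 + 6·0.090718 = 0.5344.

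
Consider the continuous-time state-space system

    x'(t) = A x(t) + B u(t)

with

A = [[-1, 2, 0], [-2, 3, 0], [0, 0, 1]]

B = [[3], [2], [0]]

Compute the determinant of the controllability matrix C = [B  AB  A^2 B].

0

AB = [[1], [0], [0]]
A^2B = [[-1], [-2], [0]]
Controllability matrix C = [B  AB  A^2B] = [[3, 1, -1], [2, 0, -2], [0, 0, 0]]
Expanding along the first row, det(C) = 3·(0·0 - (-2)·0) - 1·(2·0 - (-2)·0) + (-1)·(2·0 - 0·0) = 3·0 - 1·0 + (-1)·0 = 0
Since det(C) = 0, rank(C) < 3 and the system is not completely controllable.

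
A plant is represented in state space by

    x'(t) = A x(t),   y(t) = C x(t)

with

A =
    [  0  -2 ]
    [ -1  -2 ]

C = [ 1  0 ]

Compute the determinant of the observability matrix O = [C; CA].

-2

CA = [[0, -2]]
Observability matrix O = [C; CA] = [[1, 0], [0, -2]]
det(O) = 1·(-2) - 0·0 = -2 - 0 = -2
Since det(O) ≠ 0, rank(O) = 2 and the system is completely observable.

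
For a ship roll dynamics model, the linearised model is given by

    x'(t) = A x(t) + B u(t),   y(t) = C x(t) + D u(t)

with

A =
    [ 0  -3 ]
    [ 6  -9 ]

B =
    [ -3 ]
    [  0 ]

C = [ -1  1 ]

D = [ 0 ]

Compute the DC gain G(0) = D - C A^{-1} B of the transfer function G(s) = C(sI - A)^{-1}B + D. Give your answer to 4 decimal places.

G(0) = C(-A)^{-1}B + D = -C A^{-1} B + D.
det A = 18, so A^{-1} = (1/18)·adj(A) = [[-1/2, 1/6], [-1/3, 0]]
A^{-1} B = [3/2, 1]^T
C A^{-1} B = -1/2
G(0) = D - C A^{-1} B = 0 - (-1/2) = 1/2 ≈ 0.5000

0.5000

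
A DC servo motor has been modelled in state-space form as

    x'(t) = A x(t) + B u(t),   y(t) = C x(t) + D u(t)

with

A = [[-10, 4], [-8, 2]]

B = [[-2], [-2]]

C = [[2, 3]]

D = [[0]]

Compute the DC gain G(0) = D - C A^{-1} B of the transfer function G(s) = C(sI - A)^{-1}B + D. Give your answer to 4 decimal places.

-1.6667

G(0) = C(-A)^{-1}B + D = -C A^{-1} B + D.
det A = 12, so A^{-1} = (1/12)·adj(A) = [[1/6, -1/3], [2/3, -5/6]]
A^{-1} B = [1/3, 1/3]^T
C A^{-1} B = 5/3
G(0) = D - C A^{-1} B = 0 - (5/3) = -5/3 ≈ -1.6667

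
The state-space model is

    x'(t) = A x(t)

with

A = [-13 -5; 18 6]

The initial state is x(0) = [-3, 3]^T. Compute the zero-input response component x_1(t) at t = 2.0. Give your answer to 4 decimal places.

0.0247

det(sI - A) = s^2 - (tr A)s + det A, with tr A = (-13) + 6 = -7 and det A = (-13)·6 - (-5)·18 = -78 - (-90) = 12.
So p(s) = det(sI - A) = s^2 + 7s + 12.
Factor s^2 + 7s + 12: two numbers with sum -7 and product 12 are -3 and -4, so s^2 + 7s + 12 = (s + 3)(s + 4).
Hence p(s) = (s + 3) (s + 4), with roots -4, -3.
The eigenvalues -4, -3 are distinct and real, so A is diagonalisable and x(t) = e^{At} x(0) = V diag(e^{λ_i t}) V^{-1} x(0), where the columns of V are the eigenvectors.
λ = -4: A - (-4)I = [[-9, -5], [18, 10]]. Row 1 gives (-9)·v1 + (-5)·v2 = 0, so take v_1 = [5, -9]^T.
λ = -3: A - (-3)I = [[-10, -5], [18, 9]]. Row 1 gives (-10)·v1 + (-5)·v2 = 0, so take v_2 = [-1, 2]^T.
V = [v_1 v_2] = [[5, -1], [-9, 2]] has det V = 1, so V^{-1} = adj(V)/det V = [[2, 1], [9, 5]].
Modal coordinates z(0) = V^{-1} x(0): 2·(-3) + 1·3 = -3; 9·(-3) + 5·3 = -12; so z(0) = [-3, -12]^T.
x_1(t) = Σ_i (v_i)_1 · z_i(0) · e^{λ_i t} (row 1 of V times the modal terms).
x_1(2.0) = 5·(-3)·e^{-4·2.0} + (-1)·(-12)·e^{-3·2.0} = (-15)·0.000335 + 12·0.002479 = 0.0247.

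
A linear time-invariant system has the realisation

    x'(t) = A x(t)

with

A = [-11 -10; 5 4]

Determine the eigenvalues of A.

det(sI - A) = s^2 - (tr A)s + det A, with tr A = (-11) + 4 = -7 and det A = (-11)·4 - (-10)·5 = -44 - (-50) = 6.
So p(s) = det(sI - A) = s^2 + 7s + 6.
Factor s^2 + 7s + 6: two numbers with sum -7 and product 6 are -1 and -6, so s^2 + 7s + 6 = (s + 1)(s + 6).
Hence p(s) = (s + 1) (s + 6), with roots -6, -1.
All eigenvalues have negative real part, so the system is asymptotically stable.

-6, -1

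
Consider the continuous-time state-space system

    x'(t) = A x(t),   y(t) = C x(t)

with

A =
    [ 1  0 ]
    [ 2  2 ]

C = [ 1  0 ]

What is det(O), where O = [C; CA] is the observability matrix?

0

CA = [[1, 0]]
Observability matrix O = [C; CA] = [[1, 0], [1, 0]]
det(O) = 1·0 - 0·1 = 0 - 0 = 0
Since det(O) = 0, rank(O) < 2 and the system is not completely observable.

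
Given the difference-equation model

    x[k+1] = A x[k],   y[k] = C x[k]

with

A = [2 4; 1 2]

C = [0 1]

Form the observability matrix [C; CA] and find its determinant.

-1

CA = [[1, 2]]
Observability matrix O = [C; CA] = [[0, 1], [1, 2]]
det(O) = 0·2 - 1·1 = 0 - 1 = -1
Since det(O) ≠ 0, rank(O) = 2 and the system is completely observable.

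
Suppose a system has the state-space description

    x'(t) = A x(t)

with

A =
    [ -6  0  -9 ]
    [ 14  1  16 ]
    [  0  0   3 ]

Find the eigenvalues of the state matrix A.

det(sI - A) = s^3 - (tr A)s^2 + (M11 + M22 + M33)s - det A, where Mii is the 2×2 principal minor of A obtained by deleting row i and column i.
tr A = (-6) + 1 + 3 = -2; M11 = 1·3 - 16·0 = 3 - 0 = 3; M22 = (-6)·3 - (-9)·0 = -18 - 0 = -18; M33 = (-6)·1 - 0·14 = -6 - 0 = -6; sum of minors = -21.
det A = (-6)·(1·3 - 16·0) - 0·(14·3 - 16·0) + (-9)·(14·0 - 1·0) = (-6)·3 - 0·42 + (-9)·0 = -18.
So p(s) = det(sI - A) = s^3 + 2s^2 - 21s + 18.
Rational-root test: any integer root divides 18. Testing small divisors, s = 1 works: p(1) = 1 + 2 + (-21) + 18 = 0, so (s - 1) is a factor.
Dividing, p(s) = (s - 1)(s^2 + 3s - 18).
Factor s^2 + 3s - 18: two numbers with sum -3 and product -18 are 3 and -6, so s^2 + 3s - 18 = (s - 3)(s + 6).
Hence p(s) = (s - 3) (s - 1) (s + 6), with roots -6, 1, 3.
At least one eigenvalue has non-negative real part, so the system is not asymptotically stable.

-6, 1, 3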